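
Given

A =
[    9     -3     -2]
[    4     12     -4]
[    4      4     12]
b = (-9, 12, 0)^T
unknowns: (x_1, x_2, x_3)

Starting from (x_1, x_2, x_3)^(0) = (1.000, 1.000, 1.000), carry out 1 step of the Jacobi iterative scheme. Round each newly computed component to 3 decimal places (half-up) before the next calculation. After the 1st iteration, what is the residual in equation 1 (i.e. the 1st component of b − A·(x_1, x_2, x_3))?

-3.338

Iteration 1:
  x_1 = (-9 - (-3)·1.000 - (-2)·1.000) / (9) = -0.444
  x_2 = (12 - (4)·1.000 - (-4)·1.000) / (12) = 1.000
  x_3 = (0 - (4)·1.000 - (4)·1.000) / (12) = -0.667
Residual b − A·x = (-3.338, -0.892, 5.780)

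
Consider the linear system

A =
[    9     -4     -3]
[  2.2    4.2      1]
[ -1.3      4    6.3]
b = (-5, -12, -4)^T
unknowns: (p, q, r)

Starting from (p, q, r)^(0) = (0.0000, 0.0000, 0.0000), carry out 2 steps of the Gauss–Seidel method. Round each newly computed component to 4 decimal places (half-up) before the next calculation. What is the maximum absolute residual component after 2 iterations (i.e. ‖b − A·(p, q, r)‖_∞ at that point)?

0.3236

Iteration 1:
  p = (-5 - (-4)·0.0000 - (-3)·0.0000) / (9) = -0.5556
  q = (-12 - (2.2)·-0.5556 - (1)·0.0000) / (4.2) = -2.5661
  r = (-4 - (-1.3)·-0.5556 - (4)·-2.5661) / (6.3) = 0.8797
Iteration 2:
  p = (-5 - (-4)·-2.5661 - (-3)·0.8797) / (9) = -1.4028
  q = (-12 - (2.2)·-1.4028 - (1)·0.8797) / (4.2) = -2.3318
  r = (-4 - (-1.3)·-1.4028 - (4)·-2.3318) / (6.3) = 0.5561
Residual b − A·x = (-0.0337, 0.3236, 0.0001); ∞-norm = 0.3236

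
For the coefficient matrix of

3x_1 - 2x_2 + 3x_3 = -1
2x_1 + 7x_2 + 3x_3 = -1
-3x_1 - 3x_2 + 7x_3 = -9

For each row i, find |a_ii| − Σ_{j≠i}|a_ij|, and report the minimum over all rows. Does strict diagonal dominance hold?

-2

row 1: |3| − (2+3) = -2
row 2: |7| − (2+3) = 2
row 3: |7| − (3+3) = 1
minimum over rows = -2 → not strictly diagonally dominant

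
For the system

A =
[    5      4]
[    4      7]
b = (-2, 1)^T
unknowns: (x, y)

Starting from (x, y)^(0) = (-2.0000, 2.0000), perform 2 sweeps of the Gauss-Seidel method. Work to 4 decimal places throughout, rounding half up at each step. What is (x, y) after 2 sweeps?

(-1.4286, 0.9592)

Iteration 1:
  x = (-2 - (4)·2.0000) / (5) = -2.0000
  y = (1 - (4)·-2.0000) / (7) = 1.2857
Iteration 2:
  x = (-2 - (4)·1.2857) / (5) = -1.4286
  y = (1 - (4)·-1.4286) / (7) = 0.9592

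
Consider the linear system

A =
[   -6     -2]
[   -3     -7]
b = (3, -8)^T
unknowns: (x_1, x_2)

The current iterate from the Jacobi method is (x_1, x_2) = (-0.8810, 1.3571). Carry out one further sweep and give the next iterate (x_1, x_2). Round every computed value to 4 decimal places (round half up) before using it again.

(-0.9524, 1.5204)

One sweep:
  x_1 = (3 - (-2)·1.3571) / (-6) = -0.9524
  x_2 = (-8 - (-3)·-0.8810) / (-7) = 1.5204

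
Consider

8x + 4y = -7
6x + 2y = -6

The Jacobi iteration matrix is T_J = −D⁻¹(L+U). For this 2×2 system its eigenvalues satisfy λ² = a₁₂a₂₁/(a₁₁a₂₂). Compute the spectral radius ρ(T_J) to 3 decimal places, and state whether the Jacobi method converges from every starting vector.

1.225

a₁₂a₂₁/(a₁₁a₂₂) = (4)·(6) / ((8)·(2)) = 1.500000
ρ = √|1.500000| = √1.500000 = 1.225
ρ > 1, so Jacobi diverges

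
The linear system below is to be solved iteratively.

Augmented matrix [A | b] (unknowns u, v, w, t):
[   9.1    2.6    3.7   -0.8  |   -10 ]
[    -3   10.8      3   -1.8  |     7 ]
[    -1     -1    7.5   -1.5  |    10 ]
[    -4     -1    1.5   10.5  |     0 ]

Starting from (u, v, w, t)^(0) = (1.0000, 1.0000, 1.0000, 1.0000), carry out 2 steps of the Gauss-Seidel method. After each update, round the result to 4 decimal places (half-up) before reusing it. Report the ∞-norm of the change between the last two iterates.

0.4221

Iteration 1:
  u = (-10 - (2.6)·1.0000 - (3.7)·1.0000 - (-0.8)·1.0000) / (9.1) = -1.7033
  v = (7 - (-3)·-1.7033 - (3)·1.0000 - (-1.8)·1.0000) / (10.8) = 0.0639
  w = (10 - (-1)·-1.7033 - (-1)·0.0639 - (-1.5)·1.0000) / (7.5) = 1.3147
  t = (0 - (-4)·-1.7033 - (-1)·0.0639 - (1.5)·1.3147) / (10.5) = -0.8306
Iteration 2:
  u = (-10 - (2.6)·0.0639 - (3.7)·1.3147 - (-0.8)·-0.8306) / (9.1) = -1.7247
  v = (7 - (-3)·-1.7247 - (3)·1.3147 - (-1.8)·-0.8306) / (10.8) = -0.3346
  w = (10 - (-1)·-1.7247 - (-1)·-0.3346 - (-1.5)·-0.8306) / (7.5) = 0.8926
  t = (0 - (-4)·-1.7247 - (-1)·-0.3346 - (1.5)·0.8926) / (10.5) = -0.8164
Change: (-0.0214, -0.3985, -0.4221, 0.0142) → max |·| = 0.4221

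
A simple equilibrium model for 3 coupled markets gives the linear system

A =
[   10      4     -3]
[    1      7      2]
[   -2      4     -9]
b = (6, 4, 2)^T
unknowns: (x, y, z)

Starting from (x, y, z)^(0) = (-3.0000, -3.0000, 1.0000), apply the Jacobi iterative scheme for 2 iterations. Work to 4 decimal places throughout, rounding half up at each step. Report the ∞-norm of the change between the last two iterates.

2.0524

Iteration 1:
  x = (6 - (4)·-3.0000 - (-3)·1.0000) / (10) = 2.1000
  y = (4 - (1)·-3.0000 - (2)·1.0000) / (7) = 0.7143
  z = (2 - (-2)·-3.0000 - (4)·-3.0000) / (-9) = -0.8889
Iteration 2:
  x = (6 - (4)·0.7143 - (-3)·-0.8889) / (10) = 0.0476
  y = (4 - (1)·2.1000 - (2)·-0.8889) / (7) = 0.5254
  z = (2 - (-2)·2.1000 - (4)·0.7143) / (-9) = -0.3714
Change: (-2.0524, -0.1889, 0.5175) → max |·| = 2.0524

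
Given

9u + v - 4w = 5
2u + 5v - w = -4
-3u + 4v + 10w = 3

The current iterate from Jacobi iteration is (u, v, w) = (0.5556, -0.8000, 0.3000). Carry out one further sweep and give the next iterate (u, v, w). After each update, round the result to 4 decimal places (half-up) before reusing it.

One sweep:
  u = (5 - (1)·-0.8000 - (-4)·0.3000) / (9) = 0.7778
  v = (-4 - (2)·0.5556 - (-1)·0.3000) / (5) = -0.9622
  w = (3 - (-3)·0.5556 - (4)·-0.8000) / (10) = 0.7867

(0.7778, -0.9622, 0.7867)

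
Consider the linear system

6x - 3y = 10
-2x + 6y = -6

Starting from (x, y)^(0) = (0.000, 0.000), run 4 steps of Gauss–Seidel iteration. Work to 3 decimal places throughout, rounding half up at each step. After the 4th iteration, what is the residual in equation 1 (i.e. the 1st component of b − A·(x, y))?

-0.005

Iteration 1:
  x = (10 - (-3)·0.000) / (6) = 1.667
  y = (-6 - (-2)·1.667) / (6) = -0.444
Iteration 2:
  x = (10 - (-3)·-0.444) / (6) = 1.445
  y = (-6 - (-2)·1.445) / (6) = -0.518
Iteration 3:
  x = (10 - (-3)·-0.518) / (6) = 1.408
  y = (-6 - (-2)·1.408) / (6) = -0.531
Iteration 4:
  x = (10 - (-3)·-0.531) / (6) = 1.401
  y = (-6 - (-2)·1.401) / (6) = -0.533
Residual b − A·x = (-0.005, 0.000)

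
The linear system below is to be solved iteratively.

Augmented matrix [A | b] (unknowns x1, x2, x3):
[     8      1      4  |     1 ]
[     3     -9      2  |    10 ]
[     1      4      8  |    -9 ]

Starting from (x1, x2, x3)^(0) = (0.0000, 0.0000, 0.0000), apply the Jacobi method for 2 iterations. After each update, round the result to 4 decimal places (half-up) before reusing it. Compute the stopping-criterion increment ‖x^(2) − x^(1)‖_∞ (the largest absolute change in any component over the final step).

0.7014

Iteration 1:
  x1 = (1 - (1)·0.0000 - (4)·0.0000) / (8) = 0.1250
  x2 = (10 - (3)·0.0000 - (2)·0.0000) / (-9) = -1.1111
  x3 = (-9 - (1)·0.0000 - (4)·0.0000) / (8) = -1.1250
Iteration 2:
  x1 = (1 - (1)·-1.1111 - (4)·-1.1250) / (8) = 0.8264
  x2 = (10 - (3)·0.1250 - (2)·-1.1250) / (-9) = -1.3194
  x3 = (-9 - (1)·0.1250 - (4)·-1.1111) / (8) = -0.5851
Change: (0.7014, -0.2083, 0.5399) → max |·| = 0.7014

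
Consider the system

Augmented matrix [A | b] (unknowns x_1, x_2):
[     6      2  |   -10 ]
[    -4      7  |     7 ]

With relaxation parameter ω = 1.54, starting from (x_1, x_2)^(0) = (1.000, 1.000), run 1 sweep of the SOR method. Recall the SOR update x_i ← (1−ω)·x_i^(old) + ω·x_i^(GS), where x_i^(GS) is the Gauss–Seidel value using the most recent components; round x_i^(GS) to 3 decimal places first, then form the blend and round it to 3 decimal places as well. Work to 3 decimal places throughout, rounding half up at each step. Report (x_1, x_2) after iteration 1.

(-3.620, -2.186)

Iteration 1:
  x_1: GS value = (-10 - (2)·1.000) / (6) = -2.000;  x_1 ← (1−ω)·1.000 + ω·-2.000 = -3.620
  x_2: GS value = (7 - (-4)·-3.620) / (7) = -1.069;  x_2 ← (1−ω)·1.000 + ω·-1.069 = -2.186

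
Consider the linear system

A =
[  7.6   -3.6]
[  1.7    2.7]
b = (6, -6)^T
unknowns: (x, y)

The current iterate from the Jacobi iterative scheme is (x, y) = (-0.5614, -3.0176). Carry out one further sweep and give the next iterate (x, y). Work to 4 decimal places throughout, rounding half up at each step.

(-0.6399, -1.8687)

One sweep:
  x = (6 - (-3.6)·-3.0176) / (7.6) = -0.6399
  y = (-6 - (1.7)·-0.5614) / (2.7) = -1.8687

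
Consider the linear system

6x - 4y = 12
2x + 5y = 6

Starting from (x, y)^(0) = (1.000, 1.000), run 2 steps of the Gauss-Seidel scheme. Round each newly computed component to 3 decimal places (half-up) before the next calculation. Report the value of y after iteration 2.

0.364

Iteration 1:
  x = (12 - (-4)·1.000) / (6) = 2.667
  y = (6 - (2)·2.667) / (5) = 0.133
Iteration 2:
  x = (12 - (-4)·0.133) / (6) = 2.089
  y = (6 - (2)·2.089) / (5) = 0.364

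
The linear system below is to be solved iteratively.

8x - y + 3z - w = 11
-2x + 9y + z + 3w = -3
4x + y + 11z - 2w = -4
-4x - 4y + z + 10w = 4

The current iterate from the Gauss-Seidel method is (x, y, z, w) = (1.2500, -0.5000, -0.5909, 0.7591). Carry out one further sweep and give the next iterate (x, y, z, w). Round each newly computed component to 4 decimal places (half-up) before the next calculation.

One sweep:
  x = (11 - (-1)·-0.5000 - (3)·-0.5909 - (-1)·0.7591) / (8) = 1.6290
  y = (-3 - (-2)·1.6290 - (1)·-0.5909 - (3)·0.7591) / (9) = -0.1587
  z = (-4 - (4)·1.6290 - (1)·-0.1587 - (-2)·0.7591) / (11) = -0.8036
  w = (4 - (-4)·1.6290 - (-4)·-0.1587 - (1)·-0.8036) / (10) = 1.0685

(1.6290, -0.1587, -0.8036, 1.0685)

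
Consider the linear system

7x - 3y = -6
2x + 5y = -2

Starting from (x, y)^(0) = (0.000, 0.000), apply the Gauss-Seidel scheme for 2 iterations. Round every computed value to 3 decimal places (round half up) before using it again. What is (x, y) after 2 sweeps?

(-0.882, -0.047)

Iteration 1:
  x = (-6 - (-3)·0.000) / (7) = -0.857
  y = (-2 - (2)·-0.857) / (5) = -0.057
Iteration 2:
  x = (-6 - (-3)·-0.057) / (7) = -0.882
  y = (-2 - (2)·-0.882) / (5) = -0.047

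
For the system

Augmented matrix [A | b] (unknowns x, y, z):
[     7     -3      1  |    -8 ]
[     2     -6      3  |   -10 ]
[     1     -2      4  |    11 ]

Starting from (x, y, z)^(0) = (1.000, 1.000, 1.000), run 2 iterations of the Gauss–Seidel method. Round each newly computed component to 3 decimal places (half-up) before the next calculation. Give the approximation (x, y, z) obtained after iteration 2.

(-0.895, 3.321, 4.634)

Iteration 1:
  x = (-8 - (-3)·1.000 - (1)·1.000) / (7) = -0.857
  y = (-10 - (2)·-0.857 - (3)·1.000) / (-6) = 1.881
  z = (11 - (1)·-0.857 - (-2)·1.881) / (4) = 3.905
Iteration 2:
  x = (-8 - (-3)·1.881 - (1)·3.905) / (7) = -0.895
  y = (-10 - (2)·-0.895 - (3)·3.905) / (-6) = 3.321
  z = (11 - (1)·-0.895 - (-2)·3.321) / (4) = 4.634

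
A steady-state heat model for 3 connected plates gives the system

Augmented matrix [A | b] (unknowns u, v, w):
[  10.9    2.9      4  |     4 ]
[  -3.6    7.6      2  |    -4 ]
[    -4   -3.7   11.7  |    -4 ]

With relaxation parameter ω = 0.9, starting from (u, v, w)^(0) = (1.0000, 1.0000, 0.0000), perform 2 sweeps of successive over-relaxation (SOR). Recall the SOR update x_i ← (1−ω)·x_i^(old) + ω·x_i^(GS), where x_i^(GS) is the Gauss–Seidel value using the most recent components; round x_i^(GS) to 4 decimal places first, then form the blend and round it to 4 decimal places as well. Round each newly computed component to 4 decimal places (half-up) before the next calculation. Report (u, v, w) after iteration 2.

(0.5290, -0.1987, -0.2347)

Iteration 1:
  u: GS value = (4 - (2.9)·1.0000 - (4)·0.0000) / (10.9) = 0.1009;  u ← (1−ω)·1.0000 + ω·0.1009 = 0.1908
  v: GS value = (-4 - (-3.6)·0.1908 - (2)·0.0000) / (7.6) = -0.4359;  v ← (1−ω)·1.0000 + ω·-0.4359 = -0.2923
  w: GS value = (-4 - (-4)·0.1908 - (-3.7)·-0.2923) / (11.7) = -0.3691;  w ← (1−ω)·0.0000 + ω·-0.3691 = -0.3322
Iteration 2:
  u: GS value = (4 - (2.9)·-0.2923 - (4)·-0.3322) / (10.9) = 0.5666;  u ← (1−ω)·0.1908 + ω·0.5666 = 0.5290
  v: GS value = (-4 - (-3.6)·0.5290 - (2)·-0.3322) / (7.6) = -0.1883;  v ← (1−ω)·-0.2923 + ω·-0.1883 = -0.1987
  w: GS value = (-4 - (-4)·0.5290 - (-3.7)·-0.1987) / (11.7) = -0.2239;  w ← (1−ω)·-0.3322 + ω·-0.2239 = -0.2347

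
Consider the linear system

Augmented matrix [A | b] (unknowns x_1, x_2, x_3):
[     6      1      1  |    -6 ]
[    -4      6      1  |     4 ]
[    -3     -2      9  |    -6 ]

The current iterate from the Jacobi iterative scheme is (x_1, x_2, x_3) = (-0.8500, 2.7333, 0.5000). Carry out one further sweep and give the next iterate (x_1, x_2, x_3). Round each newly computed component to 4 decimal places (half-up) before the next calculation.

(-1.5389, 0.0167, -0.3426)

One sweep:
  x_1 = (-6 - (1)·2.7333 - (1)·0.5000) / (6) = -1.5389
  x_2 = (4 - (-4)·-0.8500 - (1)·0.5000) / (6) = 0.0167
  x_3 = (-6 - (-3)·-0.8500 - (-2)·2.7333) / (9) = -0.3426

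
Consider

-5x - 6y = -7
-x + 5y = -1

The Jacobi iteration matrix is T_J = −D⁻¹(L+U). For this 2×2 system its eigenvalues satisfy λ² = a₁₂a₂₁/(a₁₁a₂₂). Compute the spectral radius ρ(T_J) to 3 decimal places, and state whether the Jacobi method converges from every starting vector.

a₁₂a₂₁/(a₁₁a₂₂) = (-6)·(-1) / ((-5)·(5)) = -0.240000
ρ = √|-0.240000| = √0.240000 = 0.490
ρ < 1, so Jacobi converges

0.490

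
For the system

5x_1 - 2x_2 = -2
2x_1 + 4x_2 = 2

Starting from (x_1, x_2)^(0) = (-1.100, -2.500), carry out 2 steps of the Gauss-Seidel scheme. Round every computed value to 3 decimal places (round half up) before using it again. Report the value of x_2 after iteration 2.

0.460

Iteration 1:
  x_1 = (-2 - (-2)·-2.500) / (5) = -1.400
  x_2 = (2 - (2)·-1.400) / (4) = 1.200
Iteration 2:
  x_1 = (-2 - (-2)·1.200) / (5) = 0.080
  x_2 = (2 - (2)·0.080) / (4) = 0.460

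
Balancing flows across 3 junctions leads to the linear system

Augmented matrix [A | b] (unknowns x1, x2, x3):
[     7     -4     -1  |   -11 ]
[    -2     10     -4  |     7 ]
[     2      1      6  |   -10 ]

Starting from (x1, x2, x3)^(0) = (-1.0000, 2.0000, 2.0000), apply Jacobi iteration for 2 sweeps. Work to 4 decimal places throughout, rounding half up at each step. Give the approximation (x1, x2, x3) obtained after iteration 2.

Iteration 1:
  x1 = (-11 - (-4)·2.0000 - (-1)·2.0000) / (7) = -0.1429
  x2 = (7 - (-2)·-1.0000 - (-4)·2.0000) / (10) = 1.3000
  x3 = (-10 - (2)·-1.0000 - (1)·2.0000) / (6) = -1.6667
Iteration 2:
  x1 = (-11 - (-4)·1.3000 - (-1)·-1.6667) / (7) = -1.0667
  x2 = (7 - (-2)·-0.1429 - (-4)·-1.6667) / (10) = 0.0047
  x3 = (-10 - (2)·-0.1429 - (1)·1.3000) / (6) = -1.8357

(-1.0667, 0.0047, -1.8357)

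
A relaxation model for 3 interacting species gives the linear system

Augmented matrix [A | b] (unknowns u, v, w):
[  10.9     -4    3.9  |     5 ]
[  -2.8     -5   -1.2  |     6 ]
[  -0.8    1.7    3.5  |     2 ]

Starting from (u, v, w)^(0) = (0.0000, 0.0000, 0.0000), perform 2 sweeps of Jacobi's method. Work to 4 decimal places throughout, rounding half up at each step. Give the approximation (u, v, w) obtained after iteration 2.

Iteration 1:
  u = (5 - (-4)·0.0000 - (3.9)·0.0000) / (10.9) = 0.4587
  v = (6 - (-2.8)·0.0000 - (-1.2)·0.0000) / (-5) = -1.2000
  w = (2 - (-0.8)·0.0000 - (1.7)·0.0000) / (3.5) = 0.5714
Iteration 2:
  u = (5 - (-4)·-1.2000 - (3.9)·0.5714) / (10.9) = -0.1861
  v = (6 - (-2.8)·0.4587 - (-1.2)·0.5714) / (-5) = -1.5940
  w = (2 - (-0.8)·0.4587 - (1.7)·-1.2000) / (3.5) = 1.2591

(-0.1861, -1.5940, 1.2591)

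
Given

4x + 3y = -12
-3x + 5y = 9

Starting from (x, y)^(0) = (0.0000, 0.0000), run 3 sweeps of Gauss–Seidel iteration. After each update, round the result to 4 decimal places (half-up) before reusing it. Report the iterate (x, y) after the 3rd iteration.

(-3.0000, 0.0000)

Iteration 1:
  x = (-12 - (3)·0.0000) / (4) = -3.0000
  y = (9 - (-3)·-3.0000) / (5) = 0.0000
Iteration 2:
  x = (-12 - (3)·0.0000) / (4) = -3.0000
  y = (9 - (-3)·-3.0000) / (5) = 0.0000
Iteration 3:
  x = (-12 - (3)·0.0000) / (4) = -3.0000
  y = (9 - (-3)·-3.0000) / (5) = 0.0000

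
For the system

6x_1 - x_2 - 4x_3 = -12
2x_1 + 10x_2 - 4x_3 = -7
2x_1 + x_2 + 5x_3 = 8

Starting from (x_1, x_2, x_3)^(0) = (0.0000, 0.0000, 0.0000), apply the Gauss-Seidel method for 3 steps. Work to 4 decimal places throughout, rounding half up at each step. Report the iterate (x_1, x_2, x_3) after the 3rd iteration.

(-0.8118, 0.1387, 1.8970)

Iteration 1:
  x_1 = (-12 - (-1)·0.0000 - (-4)·0.0000) / (6) = -2.0000
  x_2 = (-7 - (2)·-2.0000 - (-4)·0.0000) / (10) = -0.3000
  x_3 = (8 - (2)·-2.0000 - (1)·-0.3000) / (5) = 2.4600
Iteration 2:
  x_1 = (-12 - (-1)·-0.3000 - (-4)·2.4600) / (6) = -0.4100
  x_2 = (-7 - (2)·-0.4100 - (-4)·2.4600) / (10) = 0.3660
  x_3 = (8 - (2)·-0.4100 - (1)·0.3660) / (5) = 1.6908
Iteration 3:
  x_1 = (-12 - (-1)·0.3660 - (-4)·1.6908) / (6) = -0.8118
  x_2 = (-7 - (2)·-0.8118 - (-4)·1.6908) / (10) = 0.1387
  x_3 = (8 - (2)·-0.8118 - (1)·0.1387) / (5) = 1.8970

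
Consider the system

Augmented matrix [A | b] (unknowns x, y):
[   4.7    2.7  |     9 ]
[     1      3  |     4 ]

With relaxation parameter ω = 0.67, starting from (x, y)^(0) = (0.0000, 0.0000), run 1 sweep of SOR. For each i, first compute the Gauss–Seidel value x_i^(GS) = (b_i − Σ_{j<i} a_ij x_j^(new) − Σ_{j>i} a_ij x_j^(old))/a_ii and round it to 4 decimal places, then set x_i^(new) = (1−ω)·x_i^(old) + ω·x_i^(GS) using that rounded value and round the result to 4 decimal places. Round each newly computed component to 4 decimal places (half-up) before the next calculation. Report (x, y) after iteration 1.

Iteration 1:
  x: GS value = (9 - (2.7)·0.0000) / (4.7) = 1.9149;  x ← (1−ω)·0.0000 + ω·1.9149 = 1.2830
  y: GS value = (4 - (1)·1.2830) / (3) = 0.9057;  y ← (1−ω)·0.0000 + ω·0.9057 = 0.6068

(1.2830, 0.6068)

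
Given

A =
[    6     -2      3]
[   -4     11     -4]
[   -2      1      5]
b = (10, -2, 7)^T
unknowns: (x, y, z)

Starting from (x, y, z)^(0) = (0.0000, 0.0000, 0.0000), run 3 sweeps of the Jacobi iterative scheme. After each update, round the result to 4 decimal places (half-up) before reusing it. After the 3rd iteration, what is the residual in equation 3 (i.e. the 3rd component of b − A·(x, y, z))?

Iteration 1:
  x = (10 - (-2)·0.0000 - (3)·0.0000) / (6) = 1.6667
  y = (-2 - (-4)·0.0000 - (-4)·0.0000) / (11) = -0.1818
  z = (7 - (-2)·0.0000 - (1)·0.0000) / (5) = 1.4000
Iteration 2:
  x = (10 - (-2)·-0.1818 - (3)·1.4000) / (6) = 0.9061
  y = (-2 - (-4)·1.6667 - (-4)·1.4000) / (11) = 0.9333
  z = (7 - (-2)·1.6667 - (1)·-0.1818) / (5) = 2.1030
Iteration 3:
  x = (10 - (-2)·0.9333 - (3)·2.1030) / (6) = 0.9263
  y = (-2 - (-4)·0.9061 - (-4)·2.1030) / (11) = 0.9124
  z = (7 - (-2)·0.9061 - (1)·0.9333) / (5) = 1.5758
Residual b − A·x = (1.5396, -2.0280, 0.0612)

0.0612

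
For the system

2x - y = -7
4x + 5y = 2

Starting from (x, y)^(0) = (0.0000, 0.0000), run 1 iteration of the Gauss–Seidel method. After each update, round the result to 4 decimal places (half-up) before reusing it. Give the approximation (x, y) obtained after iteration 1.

(-3.5000, 3.2000)

Iteration 1:
  x = (-7 - (-1)·0.0000) / (2) = -3.5000
  y = (2 - (4)·-3.5000) / (5) = 3.2000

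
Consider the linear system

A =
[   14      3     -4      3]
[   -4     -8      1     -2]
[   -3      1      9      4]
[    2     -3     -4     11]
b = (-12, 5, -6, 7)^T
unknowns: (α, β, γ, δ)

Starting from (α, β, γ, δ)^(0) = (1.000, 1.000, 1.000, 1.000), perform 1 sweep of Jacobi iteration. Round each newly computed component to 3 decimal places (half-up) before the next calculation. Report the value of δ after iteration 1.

Iteration 1:
  α = (-12 - (3)·1.000 - (-4)·1.000 - (3)·1.000) / (14) = -1.000
  β = (5 - (-4)·1.000 - (1)·1.000 - (-2)·1.000) / (-8) = -1.250
  γ = (-6 - (-3)·1.000 - (1)·1.000 - (4)·1.000) / (9) = -0.889
  δ = (7 - (2)·1.000 - (-3)·1.000 - (-4)·1.000) / (11) = 1.091

1.091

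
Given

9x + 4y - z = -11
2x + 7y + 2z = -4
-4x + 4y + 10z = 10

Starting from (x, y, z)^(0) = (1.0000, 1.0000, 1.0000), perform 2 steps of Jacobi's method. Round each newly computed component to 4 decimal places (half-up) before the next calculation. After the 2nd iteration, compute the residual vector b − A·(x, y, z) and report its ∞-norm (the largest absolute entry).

3.0855

Iteration 1:
  x = (-11 - (4)·1.0000 - (-1)·1.0000) / (9) = -1.5556
  y = (-4 - (2)·1.0000 - (2)·1.0000) / (7) = -1.1429
  z = (10 - (-4)·1.0000 - (4)·1.0000) / (10) = 1.0000
Iteration 2:
  x = (-11 - (4)·-1.1429 - (-1)·1.0000) / (9) = -0.6032
  y = (-4 - (2)·-1.5556 - (2)·1.0000) / (7) = -0.4127
  z = (10 - (-4)·-1.5556 - (4)·-1.1429) / (10) = 0.8349
Residual b − A·x = (-3.0855, -1.5745, 0.8890); ∞-norm = 3.0855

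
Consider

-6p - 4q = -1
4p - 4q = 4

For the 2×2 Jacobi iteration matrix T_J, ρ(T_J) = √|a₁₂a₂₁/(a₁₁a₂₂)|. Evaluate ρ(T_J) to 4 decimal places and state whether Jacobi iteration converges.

0.8165

a₁₂a₂₁/(a₁₁a₂₂) = (-4)·(4) / ((-6)·(-4)) = -0.666667
ρ = √|-0.666667| = √0.666667 = 0.8165
ρ < 1, so Jacobi converges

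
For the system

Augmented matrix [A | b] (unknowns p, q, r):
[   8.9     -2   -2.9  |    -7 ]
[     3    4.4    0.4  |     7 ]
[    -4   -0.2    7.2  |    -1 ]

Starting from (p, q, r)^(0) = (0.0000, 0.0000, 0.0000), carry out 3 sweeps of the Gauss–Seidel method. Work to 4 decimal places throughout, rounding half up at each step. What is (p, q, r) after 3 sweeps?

Iteration 1:
  p = (-7 - (-2)·0.0000 - (-2.9)·0.0000) / (8.9) = -0.7865
  q = (7 - (3)·-0.7865 - (0.4)·0.0000) / (4.4) = 2.1272
  r = (-1 - (-4)·-0.7865 - (-0.2)·2.1272) / (7.2) = -0.5167
Iteration 2:
  p = (-7 - (-2)·2.1272 - (-2.9)·-0.5167) / (8.9) = -0.4769
  q = (7 - (3)·-0.4769 - (0.4)·-0.5167) / (4.4) = 1.9630
  r = (-1 - (-4)·-0.4769 - (-0.2)·1.9630) / (7.2) = -0.3493
Iteration 3:
  p = (-7 - (-2)·1.9630 - (-2.9)·-0.3493) / (8.9) = -0.4592
  q = (7 - (3)·-0.4592 - (0.4)·-0.3493) / (4.4) = 1.9358
  r = (-1 - (-4)·-0.4592 - (-0.2)·1.9358) / (7.2) = -0.3402

(-0.4592, 1.9358, -0.3402)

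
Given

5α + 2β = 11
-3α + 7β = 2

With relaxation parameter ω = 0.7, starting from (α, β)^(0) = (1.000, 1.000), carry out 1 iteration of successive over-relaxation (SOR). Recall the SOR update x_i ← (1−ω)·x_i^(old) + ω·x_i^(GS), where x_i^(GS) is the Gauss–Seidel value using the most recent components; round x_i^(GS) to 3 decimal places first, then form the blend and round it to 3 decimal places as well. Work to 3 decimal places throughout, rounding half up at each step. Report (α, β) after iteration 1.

Iteration 1:
  α: GS value = (11 - (2)·1.000) / (5) = 1.800;  α ← (1−ω)·1.000 + ω·1.800 = 1.560
  β: GS value = (2 - (-3)·1.560) / (7) = 0.954;  β ← (1−ω)·1.000 + ω·0.954 = 0.968

(1.560, 0.968)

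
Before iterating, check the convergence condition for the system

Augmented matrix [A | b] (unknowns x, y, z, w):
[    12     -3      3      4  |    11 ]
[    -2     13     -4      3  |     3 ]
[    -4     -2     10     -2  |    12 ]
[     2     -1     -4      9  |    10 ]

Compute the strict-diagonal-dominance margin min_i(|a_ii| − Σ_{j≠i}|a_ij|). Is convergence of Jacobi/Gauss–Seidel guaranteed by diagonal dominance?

2

row 1: |12| − (3+3+4) = 2
row 2: |13| − (2+4+3) = 4
row 3: |10| − (4+2+2) = 2
row 4: |9| − (2+1+4) = 2
minimum over rows = 2 → strictly diagonally dominant (convergence guaranteed)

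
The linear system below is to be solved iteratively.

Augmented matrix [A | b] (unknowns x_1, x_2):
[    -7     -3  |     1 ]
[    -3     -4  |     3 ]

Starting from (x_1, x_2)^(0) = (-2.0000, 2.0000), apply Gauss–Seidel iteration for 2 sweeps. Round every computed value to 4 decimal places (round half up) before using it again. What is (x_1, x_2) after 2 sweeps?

Iteration 1:
  x_1 = (1 - (-3)·2.0000) / (-7) = -1.0000
  x_2 = (3 - (-3)·-1.0000) / (-4) = 0.0000
Iteration 2:
  x_1 = (1 - (-3)·0.0000) / (-7) = -0.1429
  x_2 = (3 - (-3)·-0.1429) / (-4) = -0.6428

(-0.1429, -0.6428)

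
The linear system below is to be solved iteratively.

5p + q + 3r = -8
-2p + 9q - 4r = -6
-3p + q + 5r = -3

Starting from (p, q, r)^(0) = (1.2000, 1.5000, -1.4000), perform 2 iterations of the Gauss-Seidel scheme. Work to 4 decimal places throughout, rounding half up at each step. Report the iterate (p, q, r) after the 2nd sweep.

(-0.7365, -1.2442, -0.7931)

Iteration 1:
  p = (-8 - (1)·1.5000 - (3)·-1.4000) / (5) = -1.0600
  q = (-6 - (-2)·-1.0600 - (-4)·-1.4000) / (9) = -1.5244
  r = (-3 - (-3)·-1.0600 - (1)·-1.5244) / (5) = -0.9311
Iteration 2:
  p = (-8 - (1)·-1.5244 - (3)·-0.9311) / (5) = -0.7365
  q = (-6 - (-2)·-0.7365 - (-4)·-0.9311) / (9) = -1.2442
  r = (-3 - (-3)·-0.7365 - (1)·-1.2442) / (5) = -0.7931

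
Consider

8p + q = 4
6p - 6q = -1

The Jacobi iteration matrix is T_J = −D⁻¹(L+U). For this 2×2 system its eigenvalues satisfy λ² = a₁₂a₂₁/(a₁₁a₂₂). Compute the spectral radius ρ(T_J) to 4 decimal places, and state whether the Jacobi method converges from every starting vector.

a₁₂a₂₁/(a₁₁a₂₂) = (1)·(6) / ((8)·(-6)) = -0.125000
ρ = √|-0.125000| = √0.125000 = 0.3536
ρ < 1, so Jacobi converges

0.3536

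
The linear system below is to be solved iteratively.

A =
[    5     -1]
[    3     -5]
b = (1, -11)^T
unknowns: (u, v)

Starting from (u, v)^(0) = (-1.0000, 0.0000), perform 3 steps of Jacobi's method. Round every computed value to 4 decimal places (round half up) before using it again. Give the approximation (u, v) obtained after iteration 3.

(0.6640, 2.5120)

Iteration 1:
  u = (1 - (-1)·0.0000) / (5) = 0.2000
  v = (-11 - (3)·-1.0000) / (-5) = 1.6000
Iteration 2:
  u = (1 - (-1)·1.6000) / (5) = 0.5200
  v = (-11 - (3)·0.2000) / (-5) = 2.3200
Iteration 3:
  u = (1 - (-1)·2.3200) / (5) = 0.6640
  v = (-11 - (3)·0.5200) / (-5) = 2.5120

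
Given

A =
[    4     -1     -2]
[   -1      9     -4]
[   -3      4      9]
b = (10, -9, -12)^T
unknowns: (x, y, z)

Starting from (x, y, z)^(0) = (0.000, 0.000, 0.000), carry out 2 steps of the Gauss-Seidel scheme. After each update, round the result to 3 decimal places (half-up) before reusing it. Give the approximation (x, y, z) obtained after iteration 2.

Iteration 1:
  x = (10 - (-1)·0.000 - (-2)·0.000) / (4) = 2.500
  y = (-9 - (-1)·2.500 - (-4)·0.000) / (9) = -0.722
  z = (-12 - (-3)·2.500 - (4)·-0.722) / (9) = -0.179
Iteration 2:
  x = (10 - (-1)·-0.722 - (-2)·-0.179) / (4) = 2.230
  y = (-9 - (-1)·2.230 - (-4)·-0.179) / (9) = -0.832
  z = (-12 - (-3)·2.230 - (4)·-0.832) / (9) = -0.220

(2.230, -0.832, -0.220)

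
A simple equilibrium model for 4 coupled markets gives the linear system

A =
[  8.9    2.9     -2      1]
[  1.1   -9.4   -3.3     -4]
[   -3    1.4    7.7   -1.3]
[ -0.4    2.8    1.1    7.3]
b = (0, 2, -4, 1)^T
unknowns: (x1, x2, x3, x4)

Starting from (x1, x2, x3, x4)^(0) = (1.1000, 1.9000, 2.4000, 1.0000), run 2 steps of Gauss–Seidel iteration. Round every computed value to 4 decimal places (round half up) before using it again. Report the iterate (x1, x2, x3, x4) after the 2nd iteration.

(0.3741, -0.4245, -0.1740, 0.3465)

Iteration 1:
  x1 = (0 - (2.9)·1.9000 - (-2)·2.4000 - (1)·1.0000) / (8.9) = -0.1921
  x2 = (2 - (1.1)·-0.1921 - (-3.3)·2.4000 - (-4)·1.0000) / (-9.4) = -1.5033
  x3 = (-4 - (-3)·-0.1921 - (1.4)·-1.5033 - (-1.3)·1.0000) / (7.7) = -0.1522
  x4 = (1 - (-0.4)·-0.1921 - (2.8)·-1.5033 - (1.1)·-0.1522) / (7.3) = 0.7260
Iteration 2:
  x1 = (0 - (2.9)·-1.5033 - (-2)·-0.1522 - (1)·0.7260) / (8.9) = 0.3741
  x2 = (2 - (1.1)·0.3741 - (-3.3)·-0.1522 - (-4)·0.7260) / (-9.4) = -0.4245
  x3 = (-4 - (-3)·0.3741 - (1.4)·-0.4245 - (-1.3)·0.7260) / (7.7) = -0.1740
  x4 = (1 - (-0.4)·0.3741 - (2.8)·-0.4245 - (1.1)·-0.1740) / (7.3) = 0.3465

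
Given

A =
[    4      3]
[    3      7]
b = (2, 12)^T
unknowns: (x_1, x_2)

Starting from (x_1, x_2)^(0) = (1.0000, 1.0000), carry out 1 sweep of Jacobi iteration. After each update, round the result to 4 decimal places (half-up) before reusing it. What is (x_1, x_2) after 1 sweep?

Iteration 1:
  x_1 = (2 - (3)·1.0000) / (4) = -0.2500
  x_2 = (12 - (3)·1.0000) / (7) = 1.2857

(-0.2500, 1.2857)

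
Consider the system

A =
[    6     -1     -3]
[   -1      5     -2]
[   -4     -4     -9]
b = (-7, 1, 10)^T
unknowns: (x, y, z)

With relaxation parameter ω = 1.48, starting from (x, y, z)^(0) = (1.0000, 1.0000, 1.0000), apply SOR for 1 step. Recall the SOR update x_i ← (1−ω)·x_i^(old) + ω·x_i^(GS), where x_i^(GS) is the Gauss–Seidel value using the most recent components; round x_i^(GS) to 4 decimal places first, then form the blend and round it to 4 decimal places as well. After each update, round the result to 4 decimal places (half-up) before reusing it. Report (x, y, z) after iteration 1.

(-1.2200, 0.0469, -1.3528)

Iteration 1:
  x: GS value = (-7 - (-1)·1.0000 - (-3)·1.0000) / (6) = -0.5000;  x ← (1−ω)·1.0000 + ω·-0.5000 = -1.2200
  y: GS value = (1 - (-1)·-1.2200 - (-2)·1.0000) / (5) = 0.3560;  y ← (1−ω)·1.0000 + ω·0.3560 = 0.0469
  z: GS value = (10 - (-4)·-1.2200 - (-4)·0.0469) / (-9) = -0.5897;  z ← (1−ω)·1.0000 + ω·-0.5897 = -1.3528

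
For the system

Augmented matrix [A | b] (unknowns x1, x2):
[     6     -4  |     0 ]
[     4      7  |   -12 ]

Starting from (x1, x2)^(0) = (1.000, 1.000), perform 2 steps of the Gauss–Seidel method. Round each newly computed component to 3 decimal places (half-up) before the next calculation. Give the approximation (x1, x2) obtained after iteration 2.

Iteration 1:
  x1 = (0 - (-4)·1.000) / (6) = 0.667
  x2 = (-12 - (4)·0.667) / (7) = -2.095
Iteration 2:
  x1 = (0 - (-4)·-2.095) / (6) = -1.397
  x2 = (-12 - (4)·-1.397) / (7) = -0.916

(-1.397, -0.916)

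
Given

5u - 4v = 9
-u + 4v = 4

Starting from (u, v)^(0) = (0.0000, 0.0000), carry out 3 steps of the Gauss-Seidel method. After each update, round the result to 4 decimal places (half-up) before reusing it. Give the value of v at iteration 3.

Iteration 1:
  u = (9 - (-4)·0.0000) / (5) = 1.8000
  v = (4 - (-1)·1.8000) / (4) = 1.4500
Iteration 2:
  u = (9 - (-4)·1.4500) / (5) = 2.9600
  v = (4 - (-1)·2.9600) / (4) = 1.7400
Iteration 3:
  u = (9 - (-4)·1.7400) / (5) = 3.1920
  v = (4 - (-1)·3.1920) / (4) = 1.7980

1.7980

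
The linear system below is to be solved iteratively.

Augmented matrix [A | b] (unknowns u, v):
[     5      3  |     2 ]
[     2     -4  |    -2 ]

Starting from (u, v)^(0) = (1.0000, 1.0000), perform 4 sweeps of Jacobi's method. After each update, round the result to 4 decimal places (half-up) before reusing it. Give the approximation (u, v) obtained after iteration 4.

Iteration 1:
  u = (2 - (3)·1.0000) / (5) = -0.2000
  v = (-2 - (2)·1.0000) / (-4) = 1.0000
Iteration 2:
  u = (2 - (3)·1.0000) / (5) = -0.2000
  v = (-2 - (2)·-0.2000) / (-4) = 0.4000
Iteration 3:
  u = (2 - (3)·0.4000) / (5) = 0.1600
  v = (-2 - (2)·-0.2000) / (-4) = 0.4000
Iteration 4:
  u = (2 - (3)·0.4000) / (5) = 0.1600
  v = (-2 - (2)·0.1600) / (-4) = 0.5800

(0.1600, 0.5800)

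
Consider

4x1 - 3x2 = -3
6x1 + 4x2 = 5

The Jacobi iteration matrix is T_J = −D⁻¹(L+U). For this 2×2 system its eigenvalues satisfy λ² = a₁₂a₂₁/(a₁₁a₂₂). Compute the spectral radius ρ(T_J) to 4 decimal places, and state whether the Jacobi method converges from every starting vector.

1.0607

a₁₂a₂₁/(a₁₁a₂₂) = (-3)·(6) / ((4)·(4)) = -1.125000
ρ = √|-1.125000| = √1.125000 = 1.0607
ρ > 1, so Jacobi diverges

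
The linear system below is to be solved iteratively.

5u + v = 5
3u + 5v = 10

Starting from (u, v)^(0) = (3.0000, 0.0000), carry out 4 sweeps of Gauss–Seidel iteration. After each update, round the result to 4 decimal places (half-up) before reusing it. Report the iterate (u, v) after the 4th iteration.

Iteration 1:
  u = (5 - (1)·0.0000) / (5) = 1.0000
  v = (10 - (3)·1.0000) / (5) = 1.4000
Iteration 2:
  u = (5 - (1)·1.4000) / (5) = 0.7200
  v = (10 - (3)·0.7200) / (5) = 1.5680
Iteration 3:
  u = (5 - (1)·1.5680) / (5) = 0.6864
  v = (10 - (3)·0.6864) / (5) = 1.5882
Iteration 4:
  u = (5 - (1)·1.5882) / (5) = 0.6824
  v = (10 - (3)·0.6824) / (5) = 1.5906

(0.6824, 1.5906)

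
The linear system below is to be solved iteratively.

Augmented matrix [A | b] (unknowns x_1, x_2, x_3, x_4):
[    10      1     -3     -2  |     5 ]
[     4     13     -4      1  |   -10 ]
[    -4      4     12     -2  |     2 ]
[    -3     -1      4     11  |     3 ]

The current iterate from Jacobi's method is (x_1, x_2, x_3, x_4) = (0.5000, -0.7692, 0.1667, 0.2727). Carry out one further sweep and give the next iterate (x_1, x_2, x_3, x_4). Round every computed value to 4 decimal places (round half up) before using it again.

One sweep:
  x_1 = (5 - (1)·-0.7692 - (-3)·0.1667 - (-2)·0.2727) / (10) = 0.6815
  x_2 = (-10 - (4)·0.5000 - (-4)·0.1667 - (1)·0.2727) / (13) = -0.8928
  x_3 = (2 - (-4)·0.5000 - (4)·-0.7692 - (-2)·0.2727) / (12) = 0.6352
  x_4 = (3 - (-3)·0.5000 - (-1)·-0.7692 - (4)·0.1667) / (11) = 0.2785

(0.6815, -0.8928, 0.6352, 0.2785)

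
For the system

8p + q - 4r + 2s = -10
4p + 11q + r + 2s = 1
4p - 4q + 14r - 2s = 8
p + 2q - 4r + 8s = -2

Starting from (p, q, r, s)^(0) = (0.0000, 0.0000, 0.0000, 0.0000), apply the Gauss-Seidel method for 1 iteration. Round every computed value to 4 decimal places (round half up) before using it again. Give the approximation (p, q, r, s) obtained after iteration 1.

Iteration 1:
  p = (-10 - (1)·0.0000 - (-4)·0.0000 - (2)·0.0000) / (8) = -1.2500
  q = (1 - (4)·-1.2500 - (1)·0.0000 - (2)·0.0000) / (11) = 0.5455
  r = (8 - (4)·-1.2500 - (-4)·0.5455 - (-2)·0.0000) / (14) = 1.0844
  s = (-2 - (1)·-1.2500 - (2)·0.5455 - (-4)·1.0844) / (8) = 0.3121

(-1.2500, 0.5455, 1.0844, 0.3121)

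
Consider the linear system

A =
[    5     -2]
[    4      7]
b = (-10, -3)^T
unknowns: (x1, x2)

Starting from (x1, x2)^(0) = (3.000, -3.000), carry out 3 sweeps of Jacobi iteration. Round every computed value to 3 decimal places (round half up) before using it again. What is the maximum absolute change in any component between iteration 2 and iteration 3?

1.417

Iteration 1:
  x1 = (-10 - (-2)·-3.000) / (5) = -3.200
  x2 = (-3 - (4)·3.000) / (7) = -2.143
Iteration 2:
  x1 = (-10 - (-2)·-2.143) / (5) = -2.857
  x2 = (-3 - (4)·-3.200) / (7) = 1.400
Iteration 3:
  x1 = (-10 - (-2)·1.400) / (5) = -1.440
  x2 = (-3 - (4)·-2.857) / (7) = 1.204
Change: (1.417, -0.196) → max |·| = 1.417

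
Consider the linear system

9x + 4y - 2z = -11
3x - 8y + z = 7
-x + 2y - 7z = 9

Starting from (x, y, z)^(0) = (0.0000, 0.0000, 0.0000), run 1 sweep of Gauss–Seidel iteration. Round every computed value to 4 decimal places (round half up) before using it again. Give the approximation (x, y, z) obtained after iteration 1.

(-1.2222, -1.3333, -1.4921)

Iteration 1:
  x = (-11 - (4)·0.0000 - (-2)·0.0000) / (9) = -1.2222
  y = (7 - (3)·-1.2222 - (1)·0.0000) / (-8) = -1.3333
  z = (9 - (-1)·-1.2222 - (2)·-1.3333) / (-7) = -1.4921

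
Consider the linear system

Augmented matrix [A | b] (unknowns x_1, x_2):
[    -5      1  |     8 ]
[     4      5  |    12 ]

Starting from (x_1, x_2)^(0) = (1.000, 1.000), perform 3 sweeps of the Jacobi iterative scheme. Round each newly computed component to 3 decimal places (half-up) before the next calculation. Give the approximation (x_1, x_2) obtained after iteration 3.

Iteration 1:
  x_1 = (8 - (1)·1.000) / (-5) = -1.400
  x_2 = (12 - (4)·1.000) / (5) = 1.600
Iteration 2:
  x_1 = (8 - (1)·1.600) / (-5) = -1.280
  x_2 = (12 - (4)·-1.400) / (5) = 3.520
Iteration 3:
  x_1 = (8 - (1)·3.520) / (-5) = -0.896
  x_2 = (12 - (4)·-1.280) / (5) = 3.424

(-0.896, 3.424)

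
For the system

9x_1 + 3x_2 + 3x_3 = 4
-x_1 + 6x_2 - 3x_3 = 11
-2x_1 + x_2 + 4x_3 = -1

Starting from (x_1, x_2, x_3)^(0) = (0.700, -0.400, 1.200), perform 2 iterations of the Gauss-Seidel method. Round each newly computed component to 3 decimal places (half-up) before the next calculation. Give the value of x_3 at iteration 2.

-0.665

Iteration 1:
  x_1 = (4 - (3)·-0.400 - (3)·1.200) / (9) = 0.178
  x_2 = (11 - (-1)·0.178 - (-3)·1.200) / (6) = 2.463
  x_3 = (-1 - (-2)·0.178 - (1)·2.463) / (4) = -0.777
Iteration 2:
  x_1 = (4 - (3)·2.463 - (3)·-0.777) / (9) = -0.118
  x_2 = (11 - (-1)·-0.118 - (-3)·-0.777) / (6) = 1.425
  x_3 = (-1 - (-2)·-0.118 - (1)·1.425) / (4) = -0.665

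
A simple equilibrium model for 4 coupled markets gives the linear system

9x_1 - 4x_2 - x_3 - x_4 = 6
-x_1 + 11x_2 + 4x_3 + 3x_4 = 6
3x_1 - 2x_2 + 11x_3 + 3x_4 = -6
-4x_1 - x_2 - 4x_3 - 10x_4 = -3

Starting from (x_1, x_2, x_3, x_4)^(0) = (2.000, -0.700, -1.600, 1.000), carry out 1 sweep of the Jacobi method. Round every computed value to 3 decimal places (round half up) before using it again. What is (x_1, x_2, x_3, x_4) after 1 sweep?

Iteration 1:
  x_1 = (6 - (-4)·-0.700 - (-1)·-1.600 - (-1)·1.000) / (9) = 0.289
  x_2 = (6 - (-1)·2.000 - (4)·-1.600 - (3)·1.000) / (11) = 1.036
  x_3 = (-6 - (3)·2.000 - (-2)·-0.700 - (3)·1.000) / (11) = -1.491
  x_4 = (-3 - (-4)·2.000 - (-1)·-0.700 - (-4)·-1.600) / (-10) = 0.210

(0.289, 1.036, -1.491, 0.210)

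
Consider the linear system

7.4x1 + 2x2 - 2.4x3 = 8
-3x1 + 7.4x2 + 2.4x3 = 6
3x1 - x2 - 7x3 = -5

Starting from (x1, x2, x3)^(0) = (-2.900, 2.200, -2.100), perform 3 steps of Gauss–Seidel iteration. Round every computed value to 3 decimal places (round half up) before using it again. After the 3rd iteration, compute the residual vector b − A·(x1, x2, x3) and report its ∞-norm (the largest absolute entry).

0.403

Iteration 1:
  x1 = (8 - (2)·2.200 - (-2.4)·-2.100) / (7.4) = -0.195
  x2 = (6 - (-3)·-0.195 - (2.4)·-2.100) / (7.4) = 1.413
  x3 = (-5 - (3)·-0.195 - (-1)·1.413) / (-7) = 0.429
Iteration 2:
  x1 = (8 - (2)·1.413 - (-2.4)·0.429) / (7.4) = 0.838
  x2 = (6 - (-3)·0.838 - (2.4)·0.429) / (7.4) = 1.011
  x3 = (-5 - (3)·0.838 - (-1)·1.011) / (-7) = 0.929
Iteration 3:
  x1 = (8 - (2)·1.011 - (-2.4)·0.929) / (7.4) = 1.109
  x2 = (6 - (-3)·1.109 - (2.4)·0.929) / (7.4) = 0.959
  x3 = (-5 - (3)·1.109 - (-1)·0.959) / (-7) = 1.053
Residual b − A·x = (0.403, -0.297, 0.003); ∞-norm = 0.403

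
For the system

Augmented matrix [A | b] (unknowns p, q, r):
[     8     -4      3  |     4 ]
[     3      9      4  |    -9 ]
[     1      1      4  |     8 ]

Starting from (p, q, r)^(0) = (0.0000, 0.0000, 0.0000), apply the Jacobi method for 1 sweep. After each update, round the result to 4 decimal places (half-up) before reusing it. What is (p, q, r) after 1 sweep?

Iteration 1:
  p = (4 - (-4)·0.0000 - (3)·0.0000) / (8) = 0.5000
  q = (-9 - (3)·0.0000 - (4)·0.0000) / (9) = -1.0000
  r = (8 - (1)·0.0000 - (1)·0.0000) / (4) = 2.0000

(0.5000, -1.0000, 2.0000)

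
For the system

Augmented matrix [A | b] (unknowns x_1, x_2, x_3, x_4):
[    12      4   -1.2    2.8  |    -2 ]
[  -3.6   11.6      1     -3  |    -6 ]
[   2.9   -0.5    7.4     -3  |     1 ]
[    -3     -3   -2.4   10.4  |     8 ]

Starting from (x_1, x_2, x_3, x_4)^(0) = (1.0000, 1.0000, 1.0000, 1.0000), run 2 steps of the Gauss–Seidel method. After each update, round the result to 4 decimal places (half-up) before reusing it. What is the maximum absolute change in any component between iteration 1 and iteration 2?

0.5814

Iteration 1:
  x_1 = (-2 - (4)·1.0000 - (-1.2)·1.0000 - (2.8)·1.0000) / (12) = -0.6333
  x_2 = (-6 - (-3.6)·-0.6333 - (1)·1.0000 - (-3)·1.0000) / (11.6) = -0.5414
  x_3 = (1 - (2.9)·-0.6333 - (-0.5)·-0.5414 - (-3)·1.0000) / (7.4) = 0.7521
  x_4 = (8 - (-3)·-0.6333 - (-3)·-0.5414 - (-2.4)·0.7521) / (10.4) = 0.6039
Iteration 2:
  x_1 = (-2 - (4)·-0.5414 - (-1.2)·0.7521 - (2.8)·0.6039) / (12) = -0.0519
  x_2 = (-6 - (-3.6)·-0.0519 - (1)·0.7521 - (-3)·0.6039) / (11.6) = -0.4420
  x_3 = (1 - (2.9)·-0.0519 - (-0.5)·-0.4420 - (-3)·0.6039) / (7.4) = 0.3704
  x_4 = (8 - (-3)·-0.0519 - (-3)·-0.4420 - (-2.4)·0.3704) / (10.4) = 0.7122
Change: (0.5814, 0.0994, -0.3817, 0.1083) → max |·| = 0.5814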